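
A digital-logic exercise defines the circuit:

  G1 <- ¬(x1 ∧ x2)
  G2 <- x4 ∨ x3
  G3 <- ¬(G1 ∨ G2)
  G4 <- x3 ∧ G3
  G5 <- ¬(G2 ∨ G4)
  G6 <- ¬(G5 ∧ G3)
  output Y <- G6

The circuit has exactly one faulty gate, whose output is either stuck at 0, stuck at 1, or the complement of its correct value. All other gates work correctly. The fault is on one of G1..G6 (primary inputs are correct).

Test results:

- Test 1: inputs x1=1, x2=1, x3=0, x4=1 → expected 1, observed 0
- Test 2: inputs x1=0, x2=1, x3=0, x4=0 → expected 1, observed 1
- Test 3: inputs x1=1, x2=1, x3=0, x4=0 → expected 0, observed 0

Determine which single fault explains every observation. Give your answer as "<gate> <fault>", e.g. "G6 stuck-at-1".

G2 stuck-at-0

Fault-free values for test 1 (x1=1, x2=1, x3=0, x4=1): G1=0, G2=1, G3=0, G4=0, G5=0, G6=1, giving Y=1. Observed 0.
Test 1: faults giving observed 0 are {G2 stuck-at-0, G2 inverted output, G6 stuck-at-0, G6 inverted output}.
Test 2 (x1=0, x2=1, x3=0, x4=0): fault-free G1=1, G2=0, G3=0, G4=0, G5=1, G6=1 → 1; observed 1. Eliminates G6 stuck-at-0, G6 inverted output.
Test 3 (x1=1, x2=1, x3=0, x4=0): fault-free G1=0, G2=0, G3=1, G4=0, G5=1, G6=0 → 0; observed 0. Eliminates G2 inverted output.
Only G2 stuck-at-0 is consistent with every test.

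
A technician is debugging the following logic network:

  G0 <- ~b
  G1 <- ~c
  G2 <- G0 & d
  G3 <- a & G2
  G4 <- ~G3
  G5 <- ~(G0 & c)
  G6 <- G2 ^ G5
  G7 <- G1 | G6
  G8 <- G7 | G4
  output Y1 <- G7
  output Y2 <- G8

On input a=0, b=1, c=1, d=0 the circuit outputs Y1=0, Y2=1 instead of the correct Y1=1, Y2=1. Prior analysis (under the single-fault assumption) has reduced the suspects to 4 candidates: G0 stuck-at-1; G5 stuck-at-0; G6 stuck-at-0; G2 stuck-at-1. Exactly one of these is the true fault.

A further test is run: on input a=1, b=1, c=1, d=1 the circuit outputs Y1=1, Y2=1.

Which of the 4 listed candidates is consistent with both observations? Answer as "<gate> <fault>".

Evaluate each candidate on input a=1, b=1, c=1, d=1:
  G0 stuck-at-1: G0=1 [stuck-at-1], G1=0, G2=1, G3=1, G4=0, G5=0, G6=1, G7=1, G8=1 → Y1=1, Y2=1 — matches
  G5 stuck-at-0: G0=0, G1=0, G2=0, G3=0, G4=1, G5=0 [stuck-at-0], G6=0, G7=0, G8=1 → Y1=0, Y2=1 — eliminated
  G6 stuck-at-0: G0=0, G1=0, G2=0, G3=0, G4=1, G5=1, G6=0 [stuck-at-0], G7=0, G8=1 → Y1=0, Y2=1 — eliminated
  G2 stuck-at-1: G0=0, G1=0, G2=1 [stuck-at-1], G3=1, G4=0, G5=1, G6=0, G7=0, G8=0 → Y1=0, Y2=0 — eliminated
Only G0 stuck-at-1 reproduces the observed Y1=1, Y2=1.

G0 stuck-at-1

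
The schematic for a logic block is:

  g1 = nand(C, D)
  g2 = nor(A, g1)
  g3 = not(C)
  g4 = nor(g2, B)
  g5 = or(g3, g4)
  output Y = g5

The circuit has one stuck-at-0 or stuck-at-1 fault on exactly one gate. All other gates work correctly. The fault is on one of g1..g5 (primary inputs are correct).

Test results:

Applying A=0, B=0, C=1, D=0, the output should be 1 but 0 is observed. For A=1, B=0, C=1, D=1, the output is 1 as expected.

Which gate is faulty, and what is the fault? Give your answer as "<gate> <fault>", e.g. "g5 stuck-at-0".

Fault-free values for test 1 (A=0, B=0, C=1, D=0): g1=1, g2=0, g3=0, g4=1, g5=1, giving Y=1. Observed 0.
Test 1: faults giving observed 0 are {g1 stuck-at-0, g2 stuck-at-1, g4 stuck-at-0, g5 stuck-at-0}.
Test 2 (A=1, B=0, C=1, D=1): fault-free g1=0, g2=0, g3=0, g4=1, g5=1 → 1; observed 1. Eliminates g2 stuck-at-1, g4 stuck-at-0, g5 stuck-at-0.
Only g1 stuck-at-0 is consistent with every test.

g1 stuck-at-0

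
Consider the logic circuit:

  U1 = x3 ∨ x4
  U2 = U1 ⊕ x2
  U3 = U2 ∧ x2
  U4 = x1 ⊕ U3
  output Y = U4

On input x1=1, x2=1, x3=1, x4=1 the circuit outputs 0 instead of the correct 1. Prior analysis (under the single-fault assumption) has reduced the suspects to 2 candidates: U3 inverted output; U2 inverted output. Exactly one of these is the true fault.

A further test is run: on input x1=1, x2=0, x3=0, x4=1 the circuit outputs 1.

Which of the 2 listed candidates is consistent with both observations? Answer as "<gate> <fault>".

Evaluate each candidate on input x1=1, x2=0, x3=0, x4=1:
  U3 inverted output: U1=1, U2=1, U3=1 [inverted output], U4=0 → 0 — eliminated
  U2 inverted output: U1=1, U2=0 [inverted output], U3=0, U4=1 → 1 — matches
Only U2 inverted output reproduces the observed 1.

U2 inverted output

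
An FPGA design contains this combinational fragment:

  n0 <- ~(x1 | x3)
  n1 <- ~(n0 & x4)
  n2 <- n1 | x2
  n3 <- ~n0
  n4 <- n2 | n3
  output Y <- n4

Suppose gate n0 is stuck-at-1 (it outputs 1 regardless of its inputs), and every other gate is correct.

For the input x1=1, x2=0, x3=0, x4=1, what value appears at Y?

0

Propagate with n0 forced: n0=1 [stuck-at-1], n1=0, n2=0, n3=0, n4=0.
So Y = 0. (Without the fault it would be 1.)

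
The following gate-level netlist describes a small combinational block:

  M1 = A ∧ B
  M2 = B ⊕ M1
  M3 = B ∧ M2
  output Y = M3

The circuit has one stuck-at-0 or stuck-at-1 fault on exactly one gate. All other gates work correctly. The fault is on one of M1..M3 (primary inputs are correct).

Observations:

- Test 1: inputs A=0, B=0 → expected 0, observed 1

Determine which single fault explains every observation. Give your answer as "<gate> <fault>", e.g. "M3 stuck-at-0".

Fault-free values for test 1 (A=0, B=0): M1=0, M2=0, M3=0, giving Y=0. Observed 1.
Test 1: faults giving observed 1 are {M3 stuck-at-1}.
Only M3 stuck-at-1 is consistent with every test.

M3 stuck-at-1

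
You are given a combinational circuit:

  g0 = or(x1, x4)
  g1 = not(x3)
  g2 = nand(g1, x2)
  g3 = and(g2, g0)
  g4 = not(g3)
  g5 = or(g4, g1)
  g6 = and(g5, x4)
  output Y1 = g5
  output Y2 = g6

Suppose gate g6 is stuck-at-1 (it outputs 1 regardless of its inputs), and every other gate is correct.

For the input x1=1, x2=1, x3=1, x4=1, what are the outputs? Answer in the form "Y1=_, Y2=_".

Propagate with g6 forced: g0=1, g1=0, g2=1, g3=1, g4=0, g5=0, g6=1 [stuck-at-1].
So the outputs are Y1=0, Y2=1. (Without the fault they would be Y1=0, Y2=0.)

Y1=0, Y2=1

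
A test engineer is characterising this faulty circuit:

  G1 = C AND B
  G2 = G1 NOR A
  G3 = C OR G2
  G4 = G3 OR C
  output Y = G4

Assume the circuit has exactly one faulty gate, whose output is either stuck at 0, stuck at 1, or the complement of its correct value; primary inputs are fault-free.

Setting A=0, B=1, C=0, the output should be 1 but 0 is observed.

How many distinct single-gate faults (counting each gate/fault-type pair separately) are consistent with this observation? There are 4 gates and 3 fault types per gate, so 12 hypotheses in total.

8

Fault-free: G1=0, G2=1, G3=1, G4=1 → 1. Observed 0.
  G1 stuck-at-0: output 1 ✗
  G1 stuck-at-1: output 0 ✓
  G1 inverted output: output 0 ✓
  G2 stuck-at-0: output 0 ✓
  G2 stuck-at-1: output 1 ✗
  G2 inverted output: output 0 ✓
  G3 stuck-at-0: output 0 ✓
  G3 stuck-at-1: output 1 ✗
  G3 inverted output: output 0 ✓
  G4 stuck-at-0: output 0 ✓
  G4 stuck-at-1: output 1 ✗
  G4 inverted output: output 0 ✓
Consistent faults: {G1 stuck-at-1, G1 inverted output, G2 stuck-at-0, G2 inverted output, G3 stuck-at-0, G3 inverted output, G4 stuck-at-0, G4 inverted output} — 8 in all.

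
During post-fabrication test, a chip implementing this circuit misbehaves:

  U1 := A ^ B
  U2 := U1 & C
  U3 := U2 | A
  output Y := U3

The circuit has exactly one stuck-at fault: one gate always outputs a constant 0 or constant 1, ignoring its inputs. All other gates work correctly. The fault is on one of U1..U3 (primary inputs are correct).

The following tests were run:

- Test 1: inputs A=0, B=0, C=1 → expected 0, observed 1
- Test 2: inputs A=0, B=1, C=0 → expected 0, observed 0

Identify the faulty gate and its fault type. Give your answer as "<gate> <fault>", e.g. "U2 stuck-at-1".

Fault-free values for test 1 (A=0, B=0, C=1): U1=0, U2=0, U3=0, giving Y=0. Observed 1.
Test 1: faults giving observed 1 are {U1 stuck-at-1, U2 stuck-at-1, U3 stuck-at-1}.
Test 2 (A=0, B=1, C=0): fault-free U1=1, U2=0, U3=0 → 0; observed 0. Eliminates U2 stuck-at-1, U3 stuck-at-1.
Only U1 stuck-at-1 is consistent with every test.

U1 stuck-at-1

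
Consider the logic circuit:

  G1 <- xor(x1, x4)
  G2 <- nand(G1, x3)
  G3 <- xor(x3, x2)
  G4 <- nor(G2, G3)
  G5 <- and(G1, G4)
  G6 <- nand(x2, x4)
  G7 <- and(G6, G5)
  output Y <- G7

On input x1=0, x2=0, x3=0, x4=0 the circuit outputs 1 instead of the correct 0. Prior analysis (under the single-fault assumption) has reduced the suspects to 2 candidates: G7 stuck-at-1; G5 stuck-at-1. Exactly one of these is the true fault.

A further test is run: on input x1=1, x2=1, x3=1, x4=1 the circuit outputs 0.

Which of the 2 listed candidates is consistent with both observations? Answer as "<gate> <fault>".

Evaluate each candidate on input x1=1, x2=1, x3=1, x4=1:
  G7 stuck-at-1: G1=0, G2=1, G3=0, G4=0, G5=0, G6=0, G7=1 [stuck-at-1] → 1 — eliminated
  G5 stuck-at-1: G1=0, G2=1, G3=0, G4=0, G5=1 [stuck-at-1], G6=0, G7=0 → 0 — matches
Only G5 stuck-at-1 reproduces the observed 0.

G5 stuck-at-1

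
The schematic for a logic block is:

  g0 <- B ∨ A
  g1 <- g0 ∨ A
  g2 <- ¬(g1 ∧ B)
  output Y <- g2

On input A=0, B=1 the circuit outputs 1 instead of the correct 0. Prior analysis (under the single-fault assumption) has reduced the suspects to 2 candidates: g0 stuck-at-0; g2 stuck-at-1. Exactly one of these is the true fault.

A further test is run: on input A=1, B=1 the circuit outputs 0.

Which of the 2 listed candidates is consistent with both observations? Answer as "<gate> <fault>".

Evaluate each candidate on input A=1, B=1:
  g0 stuck-at-0: g0=0 [stuck-at-0], g1=1, g2=0 → 0 — matches
  g2 stuck-at-1: g0=1, g1=1, g2=1 [stuck-at-1] → 1 — eliminated
Only g0 stuck-at-0 reproduces the observed 0.

g0 stuck-at-0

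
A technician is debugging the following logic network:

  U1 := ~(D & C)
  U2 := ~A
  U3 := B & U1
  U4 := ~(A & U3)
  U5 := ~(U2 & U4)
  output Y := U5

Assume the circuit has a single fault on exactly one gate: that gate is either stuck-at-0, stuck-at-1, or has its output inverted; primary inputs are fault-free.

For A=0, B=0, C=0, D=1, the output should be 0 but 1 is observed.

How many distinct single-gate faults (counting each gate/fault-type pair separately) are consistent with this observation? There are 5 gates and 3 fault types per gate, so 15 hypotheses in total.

6

Fault-free: U1=1, U2=1, U3=0, U4=1, U5=0 → 0. Observed 1.
  U1: none of the 3 fault types match ✗
  U2: stuck-at-0, inverted output ✓; others ✗
  U3: none of the 3 fault types match ✗
  U4: stuck-at-0, inverted output ✓; others ✗
  U5: stuck-at-1, inverted output ✓; others ✗
Consistent faults: {U2 stuck-at-0, U2 inverted output, U4 stuck-at-0, U4 inverted output, U5 stuck-at-1, U5 inverted output} — 6 in all.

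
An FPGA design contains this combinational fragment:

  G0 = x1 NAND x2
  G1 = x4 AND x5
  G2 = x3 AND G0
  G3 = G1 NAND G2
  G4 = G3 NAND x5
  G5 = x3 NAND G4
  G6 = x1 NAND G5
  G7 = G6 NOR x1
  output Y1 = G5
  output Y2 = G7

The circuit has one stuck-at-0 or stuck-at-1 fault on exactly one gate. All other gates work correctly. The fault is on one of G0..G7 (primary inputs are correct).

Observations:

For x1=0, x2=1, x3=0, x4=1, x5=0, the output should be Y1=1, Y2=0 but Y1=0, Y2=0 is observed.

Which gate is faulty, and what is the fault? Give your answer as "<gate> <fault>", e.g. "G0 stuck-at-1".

G5 stuck-at-0

Fault-free values for test 1 (x1=0, x2=1, x3=0, x4=1, x5=0): G0=1, G1=0, G2=0, G3=1, G4=1, G5=1, G6=1, G7=0, giving Y1=1, Y2=0. Observed Y1=0, Y2=0.
Test 1: faults giving observed Y1=0, Y2=0 are {G5 stuck-at-0}.
Only G5 stuck-at-0 is consistent with every test.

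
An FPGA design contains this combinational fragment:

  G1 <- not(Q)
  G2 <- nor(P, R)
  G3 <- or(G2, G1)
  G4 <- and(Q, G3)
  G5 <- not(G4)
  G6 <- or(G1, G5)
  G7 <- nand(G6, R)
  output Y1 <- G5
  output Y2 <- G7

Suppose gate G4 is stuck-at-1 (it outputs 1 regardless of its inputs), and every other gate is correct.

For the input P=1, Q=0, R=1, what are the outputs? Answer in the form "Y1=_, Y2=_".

Propagate with G4 forced: G1=1, G2=0, G3=1, G4=1 [stuck-at-1], G5=0, G6=1, G7=0.
So the outputs are Y1=0, Y2=0. (Without the fault they would be Y1=1, Y2=0.)

Y1=0, Y2=0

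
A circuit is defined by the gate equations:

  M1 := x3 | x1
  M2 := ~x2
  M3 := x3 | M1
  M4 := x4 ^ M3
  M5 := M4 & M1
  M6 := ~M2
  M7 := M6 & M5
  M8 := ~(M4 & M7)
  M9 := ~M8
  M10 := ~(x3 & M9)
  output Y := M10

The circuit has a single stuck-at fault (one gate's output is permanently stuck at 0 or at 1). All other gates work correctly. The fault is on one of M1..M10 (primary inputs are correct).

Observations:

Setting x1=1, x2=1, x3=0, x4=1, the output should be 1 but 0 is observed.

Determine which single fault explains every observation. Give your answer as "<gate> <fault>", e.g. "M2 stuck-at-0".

M10 stuck-at-0

Fault-free values for test 1 (x1=1, x2=1, x3=0, x4=1): M1=1, M2=0, M3=1, M4=0, M5=0, M6=1, M7=0, M8=1, M9=0, M10=1, giving Y=1. Observed 0.
Test 1: faults giving observed 0 are {M10 stuck-at-0}.
Only M10 stuck-at-0 is consistent with every test.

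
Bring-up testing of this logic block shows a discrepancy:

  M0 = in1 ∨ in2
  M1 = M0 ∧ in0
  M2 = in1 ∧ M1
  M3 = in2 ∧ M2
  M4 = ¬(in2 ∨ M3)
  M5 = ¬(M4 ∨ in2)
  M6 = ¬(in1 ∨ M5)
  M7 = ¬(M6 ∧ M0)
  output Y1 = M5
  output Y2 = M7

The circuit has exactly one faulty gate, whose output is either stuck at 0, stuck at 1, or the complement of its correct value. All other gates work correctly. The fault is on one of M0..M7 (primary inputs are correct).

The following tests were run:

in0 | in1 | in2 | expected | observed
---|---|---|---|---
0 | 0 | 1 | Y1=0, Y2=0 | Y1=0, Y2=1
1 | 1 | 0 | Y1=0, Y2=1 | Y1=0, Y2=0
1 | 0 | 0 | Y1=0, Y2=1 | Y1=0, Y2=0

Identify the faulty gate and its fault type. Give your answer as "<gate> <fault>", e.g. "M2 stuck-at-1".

Fault-free values for test 1 (in0=0, in1=0, in2=1): M0=1, M1=0, M2=0, M3=0, M4=0, M5=0, M6=1, M7=0, giving Y1=0, Y2=0. Observed Y1=0, Y2=1.
Test 1: faults giving observed Y1=0, Y2=1 are {M0 stuck-at-0, M0 inverted output, M6 stuck-at-0, M6 inverted output, M7 stuck-at-1, M7 inverted output}.
Test 2 (in0=1, in1=1, in2=0): fault-free M0=1, M1=1, M2=1, M3=0, M4=1, M5=0, M6=0, M7=1 → Y1=0, Y2=1; observed Y1=0, Y2=0. Eliminates M0 stuck-at-0, M0 inverted output, M6 stuck-at-0, M7 stuck-at-1.
Test 3 (in0=1, in1=0, in2=0): fault-free M0=0, M1=0, M2=0, M3=0, M4=1, M5=0, M6=1, M7=1 → Y1=0, Y2=1; observed Y1=0, Y2=0. Eliminates M6 inverted output.
Only M7 inverted output is consistent with every test.

M7 inverted output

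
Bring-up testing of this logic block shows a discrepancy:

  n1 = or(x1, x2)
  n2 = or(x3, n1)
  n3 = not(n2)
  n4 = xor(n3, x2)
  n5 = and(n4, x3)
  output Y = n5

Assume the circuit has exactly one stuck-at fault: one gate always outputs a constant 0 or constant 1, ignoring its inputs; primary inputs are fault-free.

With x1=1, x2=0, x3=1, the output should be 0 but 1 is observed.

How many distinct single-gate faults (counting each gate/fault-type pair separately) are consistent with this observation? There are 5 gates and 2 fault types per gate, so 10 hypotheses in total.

4

Fault-free: n1=1, n2=1, n3=0, n4=0, n5=0 → 0. Observed 1.
  n1 stuck-at-0: output 0 ✗
  n1 stuck-at-1: output 0 ✗
  n2 stuck-at-0: output 1 ✓
  n2 stuck-at-1: output 0 ✗
  n3 stuck-at-0: output 0 ✗
  n3 stuck-at-1: output 1 ✓
  n4 stuck-at-0: output 0 ✗
  n4 stuck-at-1: output 1 ✓
  n5 stuck-at-0: output 0 ✗
  n5 stuck-at-1: output 1 ✓
Consistent faults: {n2 stuck-at-0, n3 stuck-at-1, n4 stuck-at-1, n5 stuck-at-1} — 4 in all.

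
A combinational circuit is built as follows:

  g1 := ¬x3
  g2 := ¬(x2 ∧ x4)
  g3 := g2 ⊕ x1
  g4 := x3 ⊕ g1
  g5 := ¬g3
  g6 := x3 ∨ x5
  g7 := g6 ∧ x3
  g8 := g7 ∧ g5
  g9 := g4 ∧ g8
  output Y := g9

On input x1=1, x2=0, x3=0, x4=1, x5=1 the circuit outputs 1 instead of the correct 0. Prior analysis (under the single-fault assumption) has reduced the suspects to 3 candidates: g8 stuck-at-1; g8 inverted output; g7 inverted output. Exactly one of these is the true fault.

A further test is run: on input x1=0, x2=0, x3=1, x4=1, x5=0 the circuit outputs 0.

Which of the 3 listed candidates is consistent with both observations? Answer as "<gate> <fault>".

Evaluate each candidate on input x1=0, x2=0, x3=1, x4=1, x5=0:
  g8 stuck-at-1: g1=0, g2=1, g3=1, g4=1, g5=0, g6=1, g7=1, g8=1 [stuck-at-1], g9=1 → 1 — eliminated
  g8 inverted output: g1=0, g2=1, g3=1, g4=1, g5=0, g6=1, g7=1, g8=1 [inverted output], g9=1 → 1 — eliminated
  g7 inverted output: g1=0, g2=1, g3=1, g4=1, g5=0, g6=1, g7=0 [inverted output], g8=0, g9=0 → 0 — matches
Only g7 inverted output reproduces the observed 0.

g7 inverted output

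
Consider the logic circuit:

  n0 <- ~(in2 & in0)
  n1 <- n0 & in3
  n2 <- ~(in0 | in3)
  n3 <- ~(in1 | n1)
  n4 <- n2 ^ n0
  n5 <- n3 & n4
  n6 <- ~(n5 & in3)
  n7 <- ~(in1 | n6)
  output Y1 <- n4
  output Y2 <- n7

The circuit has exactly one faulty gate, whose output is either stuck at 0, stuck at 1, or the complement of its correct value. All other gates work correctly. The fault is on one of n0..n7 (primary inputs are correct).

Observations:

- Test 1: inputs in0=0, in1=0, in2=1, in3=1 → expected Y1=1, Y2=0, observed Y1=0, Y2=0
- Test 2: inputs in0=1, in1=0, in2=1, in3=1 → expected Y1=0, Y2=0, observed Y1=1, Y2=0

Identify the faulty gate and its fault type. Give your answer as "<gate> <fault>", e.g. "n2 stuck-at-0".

n0 inverted output

Fault-free values for test 1 (in0=0, in1=0, in2=1, in3=1): n0=1, n1=1, n2=0, n3=0, n4=1, n5=0, n6=1, n7=0, giving Y1=1, Y2=0. Observed Y1=0, Y2=0.
Test 1: faults giving observed Y1=0, Y2=0 are {n0 stuck-at-0, n0 inverted output, n2 stuck-at-1, n2 inverted output, n4 stuck-at-0, n4 inverted output}.
Test 2 (in0=1, in1=0, in2=1, in3=1): fault-free n0=0, n1=0, n2=0, n3=1, n4=0, n5=0, n6=1, n7=0 → Y1=0, Y2=0; observed Y1=1, Y2=0. Eliminates n0 stuck-at-0, n2 stuck-at-1, n2 inverted output, n4 stuck-at-0, n4 inverted output.
Only n0 inverted output is consistent with every test.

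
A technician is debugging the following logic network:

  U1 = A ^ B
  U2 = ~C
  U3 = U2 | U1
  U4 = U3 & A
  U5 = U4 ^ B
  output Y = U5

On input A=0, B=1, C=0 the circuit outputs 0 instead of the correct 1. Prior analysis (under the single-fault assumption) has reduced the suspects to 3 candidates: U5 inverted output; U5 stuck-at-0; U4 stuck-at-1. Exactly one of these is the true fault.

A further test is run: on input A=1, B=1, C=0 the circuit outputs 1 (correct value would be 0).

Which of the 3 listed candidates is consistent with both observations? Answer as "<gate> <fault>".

Evaluate each candidate on input A=1, B=1, C=0:
  U5 inverted output: U1=0, U2=1, U3=1, U4=1, U5=1 [inverted output] → 1 — matches
  U5 stuck-at-0: U1=0, U2=1, U3=1, U4=1, U5=0 [stuck-at-0] → 0 — eliminated
  U4 stuck-at-1: U1=0, U2=1, U3=1, U4=1 [stuck-at-1], U5=0 → 0 — eliminated
Only U5 inverted output reproduces the observed 1.

U5 inverted output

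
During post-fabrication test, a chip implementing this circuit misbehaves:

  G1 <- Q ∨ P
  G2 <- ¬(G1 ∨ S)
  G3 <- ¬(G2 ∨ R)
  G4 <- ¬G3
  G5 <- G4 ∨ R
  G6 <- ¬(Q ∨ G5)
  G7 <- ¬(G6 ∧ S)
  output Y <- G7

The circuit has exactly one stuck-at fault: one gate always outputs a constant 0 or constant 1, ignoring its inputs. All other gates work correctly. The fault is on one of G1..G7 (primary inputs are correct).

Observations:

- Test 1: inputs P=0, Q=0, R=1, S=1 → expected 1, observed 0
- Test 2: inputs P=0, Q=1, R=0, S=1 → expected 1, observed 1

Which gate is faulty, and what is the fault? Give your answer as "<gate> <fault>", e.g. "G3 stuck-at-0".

G5 stuck-at-0

Fault-free values for test 1 (P=0, Q=0, R=1, S=1): G1=0, G2=0, G3=0, G4=1, G5=1, G6=0, G7=1, giving Y=1. Observed 0.
Test 1: faults giving observed 0 are {G5 stuck-at-0, G6 stuck-at-1, G7 stuck-at-0}.
Test 2 (P=0, Q=1, R=0, S=1): fault-free G1=1, G2=0, G3=1, G4=0, G5=0, G6=0, G7=1 → 1; observed 1. Eliminates G6 stuck-at-1, G7 stuck-at-0.
Only G5 stuck-at-0 is consistent with every test.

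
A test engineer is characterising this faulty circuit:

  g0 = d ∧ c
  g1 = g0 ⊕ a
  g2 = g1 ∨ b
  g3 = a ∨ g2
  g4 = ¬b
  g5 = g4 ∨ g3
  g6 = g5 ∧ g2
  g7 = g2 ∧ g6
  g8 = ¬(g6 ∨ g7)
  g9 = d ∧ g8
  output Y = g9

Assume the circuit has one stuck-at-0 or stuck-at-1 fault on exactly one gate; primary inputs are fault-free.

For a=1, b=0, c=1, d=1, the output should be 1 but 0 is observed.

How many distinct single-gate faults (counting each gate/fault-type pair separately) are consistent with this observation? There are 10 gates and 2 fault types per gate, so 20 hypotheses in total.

7

Fault-free: g0=1, g1=0, g2=0, g3=1, g4=1, g5=1, g6=0, g7=0, g8=1, g9=1 → 1. Observed 0.
  g0: stuck-at-0 ✓; others ✗
  g1: stuck-at-1 ✓; others ✗
  g2: stuck-at-1 ✓; others ✗
  g3: none of the 2 fault types match ✗
  g4: none of the 2 fault types match ✗
  g5: none of the 2 fault types match ✗
  g6: stuck-at-1 ✓; others ✗
  g7: stuck-at-1 ✓; others ✗
  g8: stuck-at-0 ✓; others ✗
  g9: stuck-at-0 ✓; others ✗
Consistent faults: {g0 stuck-at-0, g1 stuck-at-1, g2 stuck-at-1, g6 stuck-at-1, g7 stuck-at-1, g8 stuck-at-0, g9 stuck-at-0} — 7 in all.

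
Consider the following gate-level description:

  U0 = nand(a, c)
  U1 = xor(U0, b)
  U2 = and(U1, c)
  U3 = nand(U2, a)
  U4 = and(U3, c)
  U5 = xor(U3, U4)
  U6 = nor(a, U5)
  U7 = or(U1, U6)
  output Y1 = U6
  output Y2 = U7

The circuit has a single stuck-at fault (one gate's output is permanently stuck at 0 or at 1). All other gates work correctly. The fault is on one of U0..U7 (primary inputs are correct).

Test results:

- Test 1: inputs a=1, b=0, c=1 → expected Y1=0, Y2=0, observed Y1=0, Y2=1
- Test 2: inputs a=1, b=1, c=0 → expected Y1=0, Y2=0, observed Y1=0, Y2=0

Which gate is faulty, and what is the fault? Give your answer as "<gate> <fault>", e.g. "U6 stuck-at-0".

U0 stuck-at-1

Fault-free values for test 1 (a=1, b=0, c=1): U0=0, U1=0, U2=0, U3=1, U4=1, U5=0, U6=0, U7=0, giving Y1=0, Y2=0. Observed Y1=0, Y2=1.
Test 1: faults giving observed Y1=0, Y2=1 are {U0 stuck-at-1, U1 stuck-at-1, U7 stuck-at-1}.
Test 2 (a=1, b=1, c=0): fault-free U0=1, U1=0, U2=0, U3=1, U4=0, U5=1, U6=0, U7=0 → Y1=0, Y2=0; observed Y1=0, Y2=0. Eliminates U1 stuck-at-1, U7 stuck-at-1.
Only U0 stuck-at-1 is consistent with every test.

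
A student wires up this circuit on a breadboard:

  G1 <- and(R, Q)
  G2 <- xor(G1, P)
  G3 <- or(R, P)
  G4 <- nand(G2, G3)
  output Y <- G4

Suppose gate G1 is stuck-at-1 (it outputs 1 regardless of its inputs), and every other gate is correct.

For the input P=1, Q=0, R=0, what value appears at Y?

1

Propagate with G1 forced: G1=1 [stuck-at-1], G2=0, G3=1, G4=1.
So Y = 1. (Without the fault it would be 0.)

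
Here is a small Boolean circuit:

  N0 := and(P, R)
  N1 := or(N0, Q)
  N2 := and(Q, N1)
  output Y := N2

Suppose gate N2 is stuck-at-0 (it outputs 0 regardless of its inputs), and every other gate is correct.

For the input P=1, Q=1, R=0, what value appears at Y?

Propagate with N2 forced: N0=0, N1=1, N2=0 [stuck-at-0].
So Y = 0. (Without the fault it would be 1.)

0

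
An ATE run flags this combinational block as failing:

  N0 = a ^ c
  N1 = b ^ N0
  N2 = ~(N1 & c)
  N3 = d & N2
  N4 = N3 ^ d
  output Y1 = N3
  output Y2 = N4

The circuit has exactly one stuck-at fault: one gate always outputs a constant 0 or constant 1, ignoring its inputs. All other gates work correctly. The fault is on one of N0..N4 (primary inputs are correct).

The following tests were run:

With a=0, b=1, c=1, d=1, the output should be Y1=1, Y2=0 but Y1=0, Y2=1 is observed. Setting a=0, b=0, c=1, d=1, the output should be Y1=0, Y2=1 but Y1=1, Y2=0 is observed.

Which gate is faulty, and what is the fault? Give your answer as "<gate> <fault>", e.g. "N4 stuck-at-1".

N0 stuck-at-0

Fault-free values for test 1 (a=0, b=1, c=1, d=1): N0=1, N1=0, N2=1, N3=1, N4=0, giving Y1=1, Y2=0. Observed Y1=0, Y2=1.
Test 1: faults giving observed Y1=0, Y2=1 are {N0 stuck-at-0, N1 stuck-at-1, N2 stuck-at-0, N3 stuck-at-0}.
Test 2 (a=0, b=0, c=1, d=1): fault-free N0=1, N1=1, N2=0, N3=0, N4=1 → Y1=0, Y2=1; observed Y1=1, Y2=0. Eliminates N1 stuck-at-1, N2 stuck-at-0, N3 stuck-at-0.
Only N0 stuck-at-0 is consistent with every test.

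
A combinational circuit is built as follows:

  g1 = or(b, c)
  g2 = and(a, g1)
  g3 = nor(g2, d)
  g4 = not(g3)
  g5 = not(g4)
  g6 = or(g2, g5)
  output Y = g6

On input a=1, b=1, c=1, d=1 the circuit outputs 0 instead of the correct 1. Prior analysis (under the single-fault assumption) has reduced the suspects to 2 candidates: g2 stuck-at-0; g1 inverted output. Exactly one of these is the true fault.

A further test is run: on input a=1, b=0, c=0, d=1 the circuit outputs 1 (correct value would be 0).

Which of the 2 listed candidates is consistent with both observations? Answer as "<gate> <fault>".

Evaluate each candidate on input a=1, b=0, c=0, d=1:
  g2 stuck-at-0: g1=0, g2=0 [stuck-at-0], g3=0, g4=1, g5=0, g6=0 → 0 — eliminated
  g1 inverted output: g1=1 [inverted output], g2=1, g3=0, g4=1, g5=0, g6=1 → 1 — matches
Only g1 inverted output reproduces the observed 1.

g1 inverted output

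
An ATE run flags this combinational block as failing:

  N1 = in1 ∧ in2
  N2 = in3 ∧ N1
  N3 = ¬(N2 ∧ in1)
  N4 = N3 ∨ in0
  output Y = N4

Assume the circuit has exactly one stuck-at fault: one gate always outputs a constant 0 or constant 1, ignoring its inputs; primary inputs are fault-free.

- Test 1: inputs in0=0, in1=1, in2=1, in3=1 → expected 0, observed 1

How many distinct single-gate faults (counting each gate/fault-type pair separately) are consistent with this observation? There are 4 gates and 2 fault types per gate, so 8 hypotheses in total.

4

Fault-free: N1=1, N2=1, N3=0, N4=0 → 0. Observed 1.
  N1 stuck-at-0: output 1 ✓
  N1 stuck-at-1: output 0 ✗
  N2 stuck-at-0: output 1 ✓
  N2 stuck-at-1: output 0 ✗
  N3 stuck-at-0: output 0 ✗
  N3 stuck-at-1: output 1 ✓
  N4 stuck-at-0: output 0 ✗
  N4 stuck-at-1: output 1 ✓
Consistent faults: {N1 stuck-at-0, N2 stuck-at-0, N3 stuck-at-1, N4 stuck-at-1} — 4 in all.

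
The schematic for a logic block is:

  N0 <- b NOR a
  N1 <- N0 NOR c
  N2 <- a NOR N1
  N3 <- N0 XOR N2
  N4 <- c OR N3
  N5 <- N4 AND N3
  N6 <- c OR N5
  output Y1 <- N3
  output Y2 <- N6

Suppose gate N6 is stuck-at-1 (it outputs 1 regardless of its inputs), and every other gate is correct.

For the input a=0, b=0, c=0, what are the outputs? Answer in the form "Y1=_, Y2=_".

Propagate with N6 forced: N0=1, N1=0, N2=1, N3=0, N4=0, N5=0, N6=1 [stuck-at-1].
So the outputs are Y1=0, Y2=1. (Without the fault they would be Y1=0, Y2=0.)

Y1=0, Y2=1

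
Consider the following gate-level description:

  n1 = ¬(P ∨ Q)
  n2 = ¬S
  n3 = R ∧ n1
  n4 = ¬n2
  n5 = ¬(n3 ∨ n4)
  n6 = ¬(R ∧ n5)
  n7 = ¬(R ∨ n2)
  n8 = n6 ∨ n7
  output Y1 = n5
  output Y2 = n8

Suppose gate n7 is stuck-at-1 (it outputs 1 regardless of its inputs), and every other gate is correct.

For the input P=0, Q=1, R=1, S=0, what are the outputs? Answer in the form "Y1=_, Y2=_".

Propagate with n7 forced: n1=0, n2=1, n3=0, n4=0, n5=1, n6=0, n7=1 [stuck-at-1], n8=1.
So the outputs are Y1=1, Y2=1. (Without the fault they would be Y1=1, Y2=0.)

Y1=1, Y2=1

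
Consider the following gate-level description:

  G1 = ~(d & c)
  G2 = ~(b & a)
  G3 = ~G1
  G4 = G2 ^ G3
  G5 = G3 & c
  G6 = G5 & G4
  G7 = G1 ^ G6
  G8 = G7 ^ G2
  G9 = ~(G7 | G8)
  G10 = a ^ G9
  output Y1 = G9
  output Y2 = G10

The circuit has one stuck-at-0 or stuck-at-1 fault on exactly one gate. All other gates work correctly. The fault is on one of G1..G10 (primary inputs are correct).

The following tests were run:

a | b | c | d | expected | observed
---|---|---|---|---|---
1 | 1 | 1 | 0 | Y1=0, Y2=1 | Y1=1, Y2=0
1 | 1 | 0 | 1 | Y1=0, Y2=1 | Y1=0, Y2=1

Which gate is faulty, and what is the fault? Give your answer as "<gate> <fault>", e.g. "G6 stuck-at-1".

G3 stuck-at-1

Fault-free values for test 1 (a=1, b=1, c=1, d=0): G1=1, G2=0, G3=0, G4=0, G5=0, G6=0, G7=1, G8=1, G9=0, G10=1, giving Y1=0, Y2=1. Observed Y1=1, Y2=0.
Test 1: faults giving observed Y1=1, Y2=0 are {G3 stuck-at-1, G6 stuck-at-1, G7 stuck-at-0, G9 stuck-at-1}.
Test 2 (a=1, b=1, c=0, d=1): fault-free G1=1, G2=0, G3=0, G4=0, G5=0, G6=0, G7=1, G8=1, G9=0, G10=1 → Y1=0, Y2=1; observed Y1=0, Y2=1. Eliminates G6 stuck-at-1, G7 stuck-at-0, G9 stuck-at-1.
Only G3 stuck-at-1 is consistent with every test.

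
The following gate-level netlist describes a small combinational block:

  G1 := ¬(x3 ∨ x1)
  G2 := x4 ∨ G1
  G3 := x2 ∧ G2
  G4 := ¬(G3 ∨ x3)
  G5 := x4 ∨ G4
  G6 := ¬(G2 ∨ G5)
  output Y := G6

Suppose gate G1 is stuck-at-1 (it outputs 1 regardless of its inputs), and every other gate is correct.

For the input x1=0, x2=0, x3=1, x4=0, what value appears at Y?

0

Propagate with G1 forced: G1=1 [stuck-at-1], G2=1, G3=0, G4=0, G5=0, G6=0.
So Y = 0. (Without the fault it would be 1.)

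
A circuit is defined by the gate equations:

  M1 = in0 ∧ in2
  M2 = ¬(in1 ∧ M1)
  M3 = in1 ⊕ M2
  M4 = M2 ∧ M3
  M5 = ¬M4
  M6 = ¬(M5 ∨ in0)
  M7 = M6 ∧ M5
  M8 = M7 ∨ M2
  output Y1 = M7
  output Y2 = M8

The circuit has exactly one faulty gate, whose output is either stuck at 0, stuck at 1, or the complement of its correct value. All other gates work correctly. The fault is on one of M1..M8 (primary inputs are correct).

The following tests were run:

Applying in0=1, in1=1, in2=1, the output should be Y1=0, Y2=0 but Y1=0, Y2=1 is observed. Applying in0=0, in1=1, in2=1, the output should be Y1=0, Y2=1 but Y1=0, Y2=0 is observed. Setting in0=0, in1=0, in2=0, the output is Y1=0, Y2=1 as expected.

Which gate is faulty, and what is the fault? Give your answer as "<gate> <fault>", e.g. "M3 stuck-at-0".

M1 inverted output

Fault-free values for test 1 (in0=1, in1=1, in2=1): M1=1, M2=0, M3=1, M4=0, M5=1, M6=0, M7=0, M8=0, giving Y1=0, Y2=0. Observed Y1=0, Y2=1.
Test 1: faults giving observed Y1=0, Y2=1 are {M1 stuck-at-0, M1 inverted output, M2 stuck-at-1, M2 inverted output, M8 stuck-at-1, M8 inverted output}.
Test 2 (in0=0, in1=1, in2=1): fault-free M1=0, M2=1, M3=0, M4=0, M5=1, M6=0, M7=0, M8=1 → Y1=0, Y2=1; observed Y1=0, Y2=0. Eliminates M1 stuck-at-0, M2 stuck-at-1, M8 stuck-at-1.
Test 3 (in0=0, in1=0, in2=0): fault-free M1=0, M2=1, M3=1, M4=1, M5=0, M6=1, M7=0, M8=1 → Y1=0, Y2=1; observed Y1=0, Y2=1. Eliminates M2 inverted output, M8 inverted output.
Only M1 inverted output is consistent with every test.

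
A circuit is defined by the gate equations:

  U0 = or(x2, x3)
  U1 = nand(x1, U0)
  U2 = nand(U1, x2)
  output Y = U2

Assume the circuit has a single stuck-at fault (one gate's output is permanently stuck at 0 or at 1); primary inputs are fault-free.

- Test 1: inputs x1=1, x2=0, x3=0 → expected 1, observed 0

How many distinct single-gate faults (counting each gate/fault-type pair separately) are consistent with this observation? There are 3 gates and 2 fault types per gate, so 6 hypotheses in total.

Fault-free: U0=0, U1=1, U2=1 → 1. Observed 0.
  U0 stuck-at-0: output 1 ✗
  U0 stuck-at-1: output 1 ✗
  U1 stuck-at-0: output 1 ✗
  U1 stuck-at-1: output 1 ✗
  U2 stuck-at-0: output 0 ✓
  U2 stuck-at-1: output 1 ✗
Consistent faults: {U2 stuck-at-0} — 1 in all.

1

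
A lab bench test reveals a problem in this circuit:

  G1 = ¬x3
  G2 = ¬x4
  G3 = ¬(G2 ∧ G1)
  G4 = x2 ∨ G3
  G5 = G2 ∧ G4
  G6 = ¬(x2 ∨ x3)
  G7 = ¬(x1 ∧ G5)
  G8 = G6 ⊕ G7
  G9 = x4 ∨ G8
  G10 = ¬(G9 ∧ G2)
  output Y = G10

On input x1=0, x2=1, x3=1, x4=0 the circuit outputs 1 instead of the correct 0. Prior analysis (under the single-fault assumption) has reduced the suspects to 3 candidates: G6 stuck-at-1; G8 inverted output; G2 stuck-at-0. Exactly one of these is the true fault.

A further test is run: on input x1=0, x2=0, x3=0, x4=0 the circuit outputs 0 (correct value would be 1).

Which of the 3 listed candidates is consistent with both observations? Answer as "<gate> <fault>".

G8 inverted output

Evaluate each candidate on input x1=0, x2=0, x3=0, x4=0:
  G6 stuck-at-1: G1=1, G2=1, G3=0, G4=0, G5=0, G6=1 [stuck-at-1], G7=1, G8=0, G9=0, G10=1 → 1 — eliminated
  G8 inverted output: G1=1, G2=1, G3=0, G4=0, G5=0, G6=1, G7=1, G8=1 [inverted output], G9=1, G10=0 → 0 — matches
  G2 stuck-at-0: G1=1, G2=0 [stuck-at-0], G3=1, G4=1, G5=0, G6=1, G7=1, G8=0, G9=0, G10=1 → 1 — eliminated
Only G8 inverted output reproduces the observed 0.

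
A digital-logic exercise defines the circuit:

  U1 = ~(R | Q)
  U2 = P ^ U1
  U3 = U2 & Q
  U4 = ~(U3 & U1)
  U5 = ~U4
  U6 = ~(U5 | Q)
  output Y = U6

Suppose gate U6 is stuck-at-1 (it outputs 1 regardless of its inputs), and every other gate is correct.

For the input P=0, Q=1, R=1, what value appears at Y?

1

Propagate with U6 forced: U1=0, U2=0, U3=0, U4=1, U5=0, U6=1 [stuck-at-1].
So Y = 1. (Without the fault it would be 0.)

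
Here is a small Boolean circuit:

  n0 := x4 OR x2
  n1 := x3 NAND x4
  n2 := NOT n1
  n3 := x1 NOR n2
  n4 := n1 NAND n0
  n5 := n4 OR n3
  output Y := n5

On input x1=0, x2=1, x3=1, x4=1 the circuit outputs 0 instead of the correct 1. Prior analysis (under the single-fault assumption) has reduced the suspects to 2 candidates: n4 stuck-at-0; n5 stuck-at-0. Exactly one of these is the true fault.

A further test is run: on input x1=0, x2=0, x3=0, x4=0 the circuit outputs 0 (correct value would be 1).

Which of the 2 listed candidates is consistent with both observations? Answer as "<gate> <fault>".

n5 stuck-at-0

Evaluate each candidate on input x1=0, x2=0, x3=0, x4=0:
  n4 stuck-at-0: n0=0, n1=1, n2=0, n3=1, n4=0 [stuck-at-0], n5=1 → 1 — eliminated
  n5 stuck-at-0: n0=0, n1=1, n2=0, n3=1, n4=1, n5=0 [stuck-at-0] → 0 — matches
Only n5 stuck-at-0 reproduces the observed 0.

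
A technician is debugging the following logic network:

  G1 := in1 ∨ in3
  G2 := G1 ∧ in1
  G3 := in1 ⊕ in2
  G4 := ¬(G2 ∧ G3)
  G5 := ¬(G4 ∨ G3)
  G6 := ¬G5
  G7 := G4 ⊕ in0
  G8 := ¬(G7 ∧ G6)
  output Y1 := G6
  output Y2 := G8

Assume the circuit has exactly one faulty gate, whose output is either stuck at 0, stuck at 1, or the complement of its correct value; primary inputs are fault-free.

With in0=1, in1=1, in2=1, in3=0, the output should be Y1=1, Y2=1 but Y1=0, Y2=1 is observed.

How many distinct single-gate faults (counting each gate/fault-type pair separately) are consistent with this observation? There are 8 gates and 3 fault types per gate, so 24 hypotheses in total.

6

Fault-free: G1=1, G2=1, G3=0, G4=1, G5=0, G6=1, G7=0, G8=1 → Y1=1, Y2=1. Observed Y1=0, Y2=1.
  G1: none of the 3 fault types match ✗
  G2: none of the 3 fault types match ✗
  G3: none of the 3 fault types match ✗
  G4: stuck-at-0, inverted output ✓; others ✗
  G5: stuck-at-1, inverted output ✓; others ✗
  G6: stuck-at-0, inverted output ✓; others ✗
  G7: none of the 3 fault types match ✗
  G8: none of the 3 fault types match ✗
Consistent faults: {G4 stuck-at-0, G4 inverted output, G5 stuck-at-1, G5 inverted output, G6 stuck-at-0, G6 inverted output} — 6 in all.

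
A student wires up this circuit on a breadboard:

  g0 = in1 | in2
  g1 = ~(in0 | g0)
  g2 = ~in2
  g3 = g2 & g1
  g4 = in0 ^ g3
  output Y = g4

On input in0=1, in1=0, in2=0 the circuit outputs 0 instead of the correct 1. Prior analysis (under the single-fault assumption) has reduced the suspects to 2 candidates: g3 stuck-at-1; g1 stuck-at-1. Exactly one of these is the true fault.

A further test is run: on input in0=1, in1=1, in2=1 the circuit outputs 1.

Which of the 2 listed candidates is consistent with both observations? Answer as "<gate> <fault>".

Evaluate each candidate on input in0=1, in1=1, in2=1:
  g3 stuck-at-1: g0=1, g1=0, g2=0, g3=1 [stuck-at-1], g4=0 → 0 — eliminated
  g1 stuck-at-1: g0=1, g1=1 [stuck-at-1], g2=0, g3=0, g4=1 → 1 — matches
Only g1 stuck-at-1 reproduces the observed 1.

g1 stuck-at-1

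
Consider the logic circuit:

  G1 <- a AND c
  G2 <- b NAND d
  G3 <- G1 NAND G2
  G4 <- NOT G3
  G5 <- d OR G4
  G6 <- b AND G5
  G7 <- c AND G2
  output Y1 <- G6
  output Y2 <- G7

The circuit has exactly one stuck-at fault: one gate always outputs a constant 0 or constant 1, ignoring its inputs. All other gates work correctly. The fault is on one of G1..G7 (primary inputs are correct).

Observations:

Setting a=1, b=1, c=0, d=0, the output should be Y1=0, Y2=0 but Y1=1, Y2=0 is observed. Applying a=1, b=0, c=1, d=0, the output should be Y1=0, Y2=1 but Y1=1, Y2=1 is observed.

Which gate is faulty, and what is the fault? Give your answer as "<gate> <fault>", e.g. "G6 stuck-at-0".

Fault-free values for test 1 (a=1, b=1, c=0, d=0): G1=0, G2=1, G3=1, G4=0, G5=0, G6=0, G7=0, giving Y1=0, Y2=0. Observed Y1=1, Y2=0.
Test 1: faults giving observed Y1=1, Y2=0 are {G1 stuck-at-1, G3 stuck-at-0, G4 stuck-at-1, G5 stuck-at-1, G6 stuck-at-1}.
Test 2 (a=1, b=0, c=1, d=0): fault-free G1=1, G2=1, G3=0, G4=1, G5=1, G6=0, G7=1 → Y1=0, Y2=1; observed Y1=1, Y2=1. Eliminates G1 stuck-at-1, G3 stuck-at-0, G4 stuck-at-1, G5 stuck-at-1.
Only G6 stuck-at-1 is consistent with every test.

G6 stuck-at-1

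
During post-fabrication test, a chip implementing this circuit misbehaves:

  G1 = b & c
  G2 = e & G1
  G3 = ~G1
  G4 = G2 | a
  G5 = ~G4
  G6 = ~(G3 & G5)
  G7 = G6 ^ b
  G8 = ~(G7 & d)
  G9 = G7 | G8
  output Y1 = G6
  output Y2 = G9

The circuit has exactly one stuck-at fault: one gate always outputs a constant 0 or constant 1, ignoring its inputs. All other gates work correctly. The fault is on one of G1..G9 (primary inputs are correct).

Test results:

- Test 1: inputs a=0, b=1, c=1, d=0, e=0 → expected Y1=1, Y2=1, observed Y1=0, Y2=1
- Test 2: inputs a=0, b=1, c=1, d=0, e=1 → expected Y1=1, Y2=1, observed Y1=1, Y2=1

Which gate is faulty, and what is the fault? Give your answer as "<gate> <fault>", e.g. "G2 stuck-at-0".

Fault-free values for test 1 (a=0, b=1, c=1, d=0, e=0): G1=1, G2=0, G3=0, G4=0, G5=1, G6=1, G7=0, G8=1, G9=1, giving Y1=1, Y2=1. Observed Y1=0, Y2=1.
Test 1: faults giving observed Y1=0, Y2=1 are {G1 stuck-at-0, G3 stuck-at-1, G6 stuck-at-0}.
Test 2 (a=0, b=1, c=1, d=0, e=1): fault-free G1=1, G2=1, G3=0, G4=1, G5=0, G6=1, G7=0, G8=1, G9=1 → Y1=1, Y2=1; observed Y1=1, Y2=1. Eliminates G1 stuck-at-0, G6 stuck-at-0.
Only G3 stuck-at-1 is consistent with every test.

G3 stuck-at-1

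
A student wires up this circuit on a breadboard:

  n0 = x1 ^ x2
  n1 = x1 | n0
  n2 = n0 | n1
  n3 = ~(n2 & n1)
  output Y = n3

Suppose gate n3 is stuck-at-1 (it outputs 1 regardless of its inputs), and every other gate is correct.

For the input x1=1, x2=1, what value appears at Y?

1

Propagate with n3 forced: n0=0, n1=1, n2=1, n3=1 [stuck-at-1].
So Y = 1. (Without the fault it would be 0.)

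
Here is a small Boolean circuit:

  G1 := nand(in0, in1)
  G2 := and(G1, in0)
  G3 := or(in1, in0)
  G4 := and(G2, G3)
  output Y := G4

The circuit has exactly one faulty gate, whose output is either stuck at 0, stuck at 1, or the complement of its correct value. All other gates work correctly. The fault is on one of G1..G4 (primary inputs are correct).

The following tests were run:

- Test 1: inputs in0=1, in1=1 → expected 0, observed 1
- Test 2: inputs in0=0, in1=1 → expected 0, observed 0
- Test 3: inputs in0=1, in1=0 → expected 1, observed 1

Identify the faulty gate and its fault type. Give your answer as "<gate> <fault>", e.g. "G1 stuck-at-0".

Fault-free values for test 1 (in0=1, in1=1): G1=0, G2=0, G3=1, G4=0, giving Y=0. Observed 1.
Test 1: faults giving observed 1 are {G1 stuck-at-1, G1 inverted output, G2 stuck-at-1, G2 inverted output, G4 stuck-at-1, G4 inverted output}.
Test 2 (in0=0, in1=1): fault-free G1=1, G2=0, G3=1, G4=0 → 0; observed 0. Eliminates G2 stuck-at-1, G2 inverted output, G4 stuck-at-1, G4 inverted output.
Test 3 (in0=1, in1=0): fault-free G1=1, G2=1, G3=1, G4=1 → 1; observed 1. Eliminates G1 inverted output.
Only G1 stuck-at-1 is consistent with every test.

G1 stuck-at-1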